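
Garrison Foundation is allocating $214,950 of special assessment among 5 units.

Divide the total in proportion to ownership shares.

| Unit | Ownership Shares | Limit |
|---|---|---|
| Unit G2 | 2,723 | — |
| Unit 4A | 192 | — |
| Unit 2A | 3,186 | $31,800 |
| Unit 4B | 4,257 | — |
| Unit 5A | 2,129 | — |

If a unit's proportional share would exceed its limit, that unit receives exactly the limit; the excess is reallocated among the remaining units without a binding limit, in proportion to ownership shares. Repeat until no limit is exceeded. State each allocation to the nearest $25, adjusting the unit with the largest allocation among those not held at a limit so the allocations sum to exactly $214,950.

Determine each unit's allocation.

Total ownership shares = 12,487.
Pro-rata shares before constraints: Unit G2 46,873.46; Unit 4A 3,305.07; Unit 2A 54,843.49; Unit 4B 73,279.58; Unit 5A 36,648.40.
Held at cap: Unit 2A ($31,800); remaining pool $183,150 reallocated over remaining ownership shares 9,301.
Redistributed shares: Unit G2 53,619.77 → $53,625; Unit 4A 3,780.75 → $3,775; Unit 4B 83,826.42 → $83,825; Unit 5A 41,923.06 → $41,925.

Unit G2: $53,625; Unit 4A: $3,775; Unit 2A: $31,800; Unit 4B: $83,825; Unit 5A: $41,925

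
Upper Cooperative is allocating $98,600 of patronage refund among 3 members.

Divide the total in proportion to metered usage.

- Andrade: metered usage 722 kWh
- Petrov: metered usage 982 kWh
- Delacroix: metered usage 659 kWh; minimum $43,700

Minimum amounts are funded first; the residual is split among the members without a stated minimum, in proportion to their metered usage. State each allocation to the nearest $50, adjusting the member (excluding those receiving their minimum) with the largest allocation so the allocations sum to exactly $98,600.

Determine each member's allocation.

Fund the minimums — Delacroix $43,700. Remaining pool $54,900.
Remaining pool split over remaining metered usage 1,704: Andrade 23,261.62 → $23,250; Petrov 31,638.38 → $31,650.

Andrade: $23,250; Petrov: $31,650; Delacroix: $43,700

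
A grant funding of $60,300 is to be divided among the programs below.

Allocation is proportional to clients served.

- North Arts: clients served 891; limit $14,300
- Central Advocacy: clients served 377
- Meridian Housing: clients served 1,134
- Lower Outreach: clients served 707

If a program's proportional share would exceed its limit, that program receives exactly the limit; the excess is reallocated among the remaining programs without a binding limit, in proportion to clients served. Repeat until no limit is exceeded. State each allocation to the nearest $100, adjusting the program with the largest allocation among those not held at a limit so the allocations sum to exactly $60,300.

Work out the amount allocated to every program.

North Arts: $14,300; Central Advocacy: $7,800; Meridian Housing: $23,500; Lower Outreach: $14,700

Clients served total: 3,109.
Proportional shares (ignoring caps): North Arts 17,281.22; Central Advocacy 7,312.03; Meridian Housing 21,994.27; Lower Outreach 13,712.48.
Cap binds for North Arts ($14,300); balance $46,000 reallocated over remaining clients served 2,218.
Shares after redistribution: Central Advocacy 7,818.76 → $7,800; Meridian Housing 23,518.49 → $23,500; Lower Outreach 14,662.76 → $14,700.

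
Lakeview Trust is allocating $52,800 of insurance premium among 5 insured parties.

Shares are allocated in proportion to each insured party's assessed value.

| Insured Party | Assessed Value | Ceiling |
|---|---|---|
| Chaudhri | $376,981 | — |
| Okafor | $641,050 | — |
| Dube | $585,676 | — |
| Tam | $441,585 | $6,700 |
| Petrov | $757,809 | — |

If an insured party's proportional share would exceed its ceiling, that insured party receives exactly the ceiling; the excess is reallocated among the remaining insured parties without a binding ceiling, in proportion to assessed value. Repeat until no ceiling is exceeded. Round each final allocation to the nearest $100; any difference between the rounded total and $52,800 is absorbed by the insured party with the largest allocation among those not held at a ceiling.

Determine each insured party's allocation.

Sum of assessed value: 2,803,101.
Proportional shares (ignoring caps): Chaudhri 7,100.92; Okafor 12,075.00; Dube 11,031.96; Tam 8,317.82; Petrov 14,274.30.
Capped: Tam ($6,700); residual $46,100 reallocated over remaining assessed value 2,361,516.
Shares after redistribution: Chaudhri 7,359.18 → $7,400; Okafor 12,514.17 → $12,500; Dube 11,433.19 → $11,400; Petrov 14,793.46 → $14,800.

Chaudhri: $7,400; Okafor: $12,500; Dube: $11,400; Tam: $6,700; Petrov: $14,800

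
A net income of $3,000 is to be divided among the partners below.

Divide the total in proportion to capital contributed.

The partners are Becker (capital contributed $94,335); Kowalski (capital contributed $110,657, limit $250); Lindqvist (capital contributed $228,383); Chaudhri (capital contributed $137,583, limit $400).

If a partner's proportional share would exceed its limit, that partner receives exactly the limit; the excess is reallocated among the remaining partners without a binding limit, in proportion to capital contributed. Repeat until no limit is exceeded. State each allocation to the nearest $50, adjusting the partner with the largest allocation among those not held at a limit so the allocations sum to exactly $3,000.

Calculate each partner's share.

Becker: $700 | Kowalski: $250 | Lindqvist: $1,650 | Chaudhri: $400

Combined capital contributed = 570,958.
Pro-rata shares before constraints: Becker 495.67; Kowalski 581.43; Lindqvist 1,200.00; Chaudhri 722.91.
Capped: Kowalski ($250), Chaudhri ($400); residual $2,350 reallocated over remaining capital contributed 322,718.
Shares after redistribution: Becker 686.94 → $700; Lindqvist 1,663.06 → $1,650.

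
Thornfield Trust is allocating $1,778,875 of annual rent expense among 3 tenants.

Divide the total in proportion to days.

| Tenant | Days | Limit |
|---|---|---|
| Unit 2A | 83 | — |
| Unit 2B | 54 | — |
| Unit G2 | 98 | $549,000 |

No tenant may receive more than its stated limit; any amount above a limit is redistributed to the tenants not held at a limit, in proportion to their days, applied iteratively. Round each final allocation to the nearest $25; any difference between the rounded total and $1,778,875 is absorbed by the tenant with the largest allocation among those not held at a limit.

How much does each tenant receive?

Unit 2A: $745,100 · Unit 2B: $484,775 · Unit G2: $549,000

Total days = 235.
Unconstrained shares: Unit 2A 628,283.51; Unit 2B 408,762.77; Unit G2 741,828.72.
Cap binds for Unit G2 ($549,000); remaining pool $1,229,875 reallocated over remaining days 137.
Remaining shares: Unit 2A 745,106.75 → $745,100; Unit 2B 484,768.25 → $484,775.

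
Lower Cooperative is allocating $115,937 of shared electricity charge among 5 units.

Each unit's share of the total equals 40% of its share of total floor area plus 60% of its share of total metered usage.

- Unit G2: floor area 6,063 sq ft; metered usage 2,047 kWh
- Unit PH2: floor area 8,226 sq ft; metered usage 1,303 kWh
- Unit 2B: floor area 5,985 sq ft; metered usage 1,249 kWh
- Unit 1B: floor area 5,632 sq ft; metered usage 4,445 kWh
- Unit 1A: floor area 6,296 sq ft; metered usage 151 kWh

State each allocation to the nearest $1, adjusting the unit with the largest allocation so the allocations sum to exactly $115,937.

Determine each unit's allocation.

Unit G2: $24,217 · Unit PH2: $21,704 · Unit 2B: $18,068 · Unit 1B: $41,739 · Unit 1A: $10,209

Totals — floor area 32,202, metered usage 9,195.
Blended shares (40% floor area + 60% metered usage): Unit G2 0.2089; Unit PH2 0.1872; Unit 2B 0.1558; Unit 1B 0.3600; Unit 1A 0.0881.
Proportional shares: Unit G2 24,217.46; Unit PH2 21,703.92; Unit 2B 18,068.09; Unit 1B 41,738.17; Unit 1A 10,209.35.
At nearest $1: Unit G2 $24,217; Unit PH2 $21,704; Unit 2B $18,068; Unit 1B $41,738; Unit 1A $10,209. Sum = $115,936.
Difference $115,937 − $115,936 = +$1 applied to largest allocation (Unit 1B): Unit 1B becomes $41,739.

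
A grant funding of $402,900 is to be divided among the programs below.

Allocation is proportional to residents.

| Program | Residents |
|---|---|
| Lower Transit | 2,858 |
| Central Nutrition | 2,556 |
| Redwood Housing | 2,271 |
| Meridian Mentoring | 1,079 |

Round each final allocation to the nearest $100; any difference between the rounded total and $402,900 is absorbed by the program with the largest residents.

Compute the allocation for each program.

Residents total: 2,858 + 2,556 + 2,271 + 1,079 = 8,764.
Proportional shares: Lower Transit 131,388.43; Central Nutrition 117,504.84; Redwood Housing 104,402.77; Meridian Mentoring 49,603.96.
After rounding ($100): Lower Transit $131,400; Central Nutrition $117,500; Redwood Housing $104,400; Meridian Mentoring $49,600. Sum = $402,900.
Sum already equals the total — no adjustment.

Lower Transit: $131,400; Central Nutrition: $117,500; Redwood Housing: $104,400; Meridian Mentoring: $49,600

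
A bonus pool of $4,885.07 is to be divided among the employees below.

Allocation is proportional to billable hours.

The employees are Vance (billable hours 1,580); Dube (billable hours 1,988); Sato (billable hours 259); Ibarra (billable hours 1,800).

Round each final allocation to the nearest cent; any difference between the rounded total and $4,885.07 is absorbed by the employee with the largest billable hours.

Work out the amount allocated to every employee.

Combined billable hours = 1,580 + 1,988 + 259 + 1,800 = 5,627.
Raw shares: Vance 1,371.6742; Dube 1,725.8786; Sato 224.8504; Ibarra 1,562.6668.
At nearest cent: Vance $1,371.67; Dube $1,725.88; Sato $224.85; Ibarra $1,562.67. Sum = $4,885.07.
Sum already equals the total — no adjustment.

Vance: $1,371.67 · Dube: $1,725.88 · Sato: $224.85 · Ibarra: $1,562.67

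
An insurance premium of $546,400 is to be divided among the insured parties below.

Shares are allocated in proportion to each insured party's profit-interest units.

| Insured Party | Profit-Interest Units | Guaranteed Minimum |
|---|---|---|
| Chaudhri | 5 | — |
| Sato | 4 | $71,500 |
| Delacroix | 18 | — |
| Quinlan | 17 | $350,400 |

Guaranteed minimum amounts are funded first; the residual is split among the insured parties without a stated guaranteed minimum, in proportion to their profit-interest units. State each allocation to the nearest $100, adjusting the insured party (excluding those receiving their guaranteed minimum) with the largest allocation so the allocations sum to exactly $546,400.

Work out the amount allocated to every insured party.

Minimums first: Sato $71,500; Quinlan $350,400. Residual $124,500.
Residual split over remaining profit-interest units 23: Chaudhri 27,065.22 → $27,100; Delacroix 97,434.78 → $97,400.

Chaudhri: $27,100 | Sato: $71,500 | Delacroix: $97,400 | Quinlan: $350,400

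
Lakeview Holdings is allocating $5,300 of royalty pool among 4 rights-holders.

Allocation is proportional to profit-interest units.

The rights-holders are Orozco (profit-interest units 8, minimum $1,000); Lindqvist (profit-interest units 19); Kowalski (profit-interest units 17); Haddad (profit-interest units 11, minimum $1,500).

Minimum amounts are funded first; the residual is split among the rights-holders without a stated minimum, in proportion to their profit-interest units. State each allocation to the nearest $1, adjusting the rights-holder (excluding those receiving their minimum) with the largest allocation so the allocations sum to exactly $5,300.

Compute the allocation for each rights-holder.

Orozco: $1,000; Lindqvist: $1,478; Kowalski: $1,322; Haddad: $1,500

Fund the minimums — Orozco $1,000; Haddad $1,500. Remaining pool $2,800.
Remaining pool split over remaining profit-interest units 36: Lindqvist 1,477.78 → $1,478; Kowalski 1,322.22 → $1,322.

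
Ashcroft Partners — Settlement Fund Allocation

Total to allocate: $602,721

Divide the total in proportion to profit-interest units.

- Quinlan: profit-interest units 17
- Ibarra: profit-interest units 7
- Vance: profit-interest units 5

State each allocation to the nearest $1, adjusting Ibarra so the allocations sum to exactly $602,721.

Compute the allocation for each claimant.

Quinlan: $353,319; Ibarra: $145,485; Vance: $103,917

Sum of profit-interest units: 29.
Proportional shares: Quinlan 17/29 × $602,721 = 353,319.21; Ibarra 7/29 × $602,721 = 145,484.38; Vance 5/29 × $602,721 = 103,917.41.
Rounded to nearest $1: Quinlan $353,319; Ibarra $145,484; Vance $103,917. Sum = $602,720.
Difference $602,721 − $602,720 = +$1 applied to Ibarra: Ibarra becomes $145,485.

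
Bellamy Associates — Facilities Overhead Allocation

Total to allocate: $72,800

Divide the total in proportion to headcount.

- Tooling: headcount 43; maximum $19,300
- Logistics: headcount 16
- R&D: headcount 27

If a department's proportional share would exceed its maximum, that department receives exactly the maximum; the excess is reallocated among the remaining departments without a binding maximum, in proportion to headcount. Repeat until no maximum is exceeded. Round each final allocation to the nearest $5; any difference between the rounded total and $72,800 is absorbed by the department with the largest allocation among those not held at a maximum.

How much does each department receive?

Headcount total: 86.
Proportional shares (ignoring caps): Tooling 36,400.00; Logistics 13,544.19; R&D 22,855.81.
Held at cap: Tooling ($19,300); remaining pool $53,500 reallocated over remaining headcount 43.
Shares after redistribution: Logistics 19,906.98 → $19,905; R&D 33,593.02 → $33,595.

Tooling: $19,300 | Logistics: $19,905 | R&D: $33,595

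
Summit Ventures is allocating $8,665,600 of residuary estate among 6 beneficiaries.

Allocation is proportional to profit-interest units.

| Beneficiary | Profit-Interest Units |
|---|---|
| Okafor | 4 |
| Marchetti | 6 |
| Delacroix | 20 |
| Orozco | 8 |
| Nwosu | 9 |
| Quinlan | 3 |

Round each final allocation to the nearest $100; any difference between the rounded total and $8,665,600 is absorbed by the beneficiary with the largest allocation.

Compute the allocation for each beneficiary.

Combined profit-interest units = 50.
Raw shares: Okafor 4/50 × $8,665,600 = 693,248.00; Marchetti 6/50 × $8,665,600 = 1,039,872.00; Delacroix 20/50 × $8,665,600 = 3,466,240.00; Orozco 8/50 × $8,665,600 = 1,386,496.00; Nwosu 9/50 × $8,665,600 = 1,559,808.00; Quinlan 3/50 × $8,665,600 = 519,936.00.
Rounded to nearest $100: Okafor $693,200; Marchetti $1,039,900; Delacroix $3,466,200; Orozco $1,386,500; Nwosu $1,559,800; Quinlan $519,900. Sum = $8,665,500.
Difference $8,665,600 − $8,665,500 = +$100 applied to largest allocation (Delacroix): Delacroix becomes $3,466,300.

Okafor: $693,200 | Marchetti: $1,039,900 | Delacroix: $3,466,300 | Orozco: $1,386,500 | Nwosu: $1,559,800 | Quinlan: $519,900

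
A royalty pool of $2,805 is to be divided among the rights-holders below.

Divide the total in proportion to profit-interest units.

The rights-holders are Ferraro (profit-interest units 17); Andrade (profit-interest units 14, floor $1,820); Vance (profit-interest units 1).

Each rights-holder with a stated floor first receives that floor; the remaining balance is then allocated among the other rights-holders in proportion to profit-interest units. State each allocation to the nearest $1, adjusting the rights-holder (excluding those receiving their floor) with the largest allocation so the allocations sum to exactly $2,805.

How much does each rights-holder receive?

Fund the minimums — Andrade $1,820. Balance $985.
Balance split over remaining profit-interest units 18: Ferraro 930.28 → $930; Vance 54.72 → $55.

Ferraro: $930 | Andrade: $1,820 | Vance: $55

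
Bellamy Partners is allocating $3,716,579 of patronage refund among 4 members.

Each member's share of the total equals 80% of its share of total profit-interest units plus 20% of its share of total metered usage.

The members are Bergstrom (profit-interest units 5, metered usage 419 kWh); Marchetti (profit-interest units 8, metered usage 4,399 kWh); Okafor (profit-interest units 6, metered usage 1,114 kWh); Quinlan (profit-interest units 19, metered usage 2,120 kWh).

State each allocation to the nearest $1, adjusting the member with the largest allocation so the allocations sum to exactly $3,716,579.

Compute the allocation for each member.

Bergstrom: $429,899 | Marchetti: $1,032,041 | Okafor: $572,301 | Quinlan: $1,682,338

Profit-interest units total 38; metered usage total 8,052.
Blended shares (80% profit-interest units + 20% metered usage): Bergstrom 0.1157; Marchetti 0.2777; Okafor 0.1540; Quinlan 0.4527.
Proportional shares: Bergstrom 429,898.59; Marchetti 1,032,041.33; Okafor 572,300.89; Quinlan 1,682,338.19.
At nearest $1: Bergstrom $429,899; Marchetti $1,032,041; Okafor $572,301; Quinlan $1,682,338. Sum = $3,716,579.
Sum already equals the total — no adjustment.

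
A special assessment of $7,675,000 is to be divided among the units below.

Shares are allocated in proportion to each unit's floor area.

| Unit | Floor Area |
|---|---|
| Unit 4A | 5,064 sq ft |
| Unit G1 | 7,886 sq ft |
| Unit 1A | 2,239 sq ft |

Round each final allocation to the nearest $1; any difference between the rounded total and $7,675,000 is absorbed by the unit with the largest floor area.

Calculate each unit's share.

Sum of floor area: 5,064 + 7,886 + 2,239 = 15,189.
Pro-rata amounts: Unit 4A 2,558,838.63; Unit G1 3,984,794.92; Unit 1A 1,131,366.45.
After rounding ($1): Unit 4A $2,558,839; Unit G1 $3,984,795; Unit 1A $1,131,366. Sum = $7,675,000.
Sum already equals the total — no adjustment.

Unit 4A: $2,558,839 | Unit G1: $3,984,795 | Unit 1A: $1,131,366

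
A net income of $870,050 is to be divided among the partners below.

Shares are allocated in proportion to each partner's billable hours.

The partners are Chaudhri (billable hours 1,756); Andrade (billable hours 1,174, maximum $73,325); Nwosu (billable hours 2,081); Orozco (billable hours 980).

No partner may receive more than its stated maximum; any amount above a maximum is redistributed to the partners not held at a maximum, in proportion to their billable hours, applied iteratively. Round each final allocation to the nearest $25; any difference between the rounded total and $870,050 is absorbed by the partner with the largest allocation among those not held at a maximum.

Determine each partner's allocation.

Total billable hours = 5,991.
Unconstrained shares: Chaudhri 255,017.16; Andrade 170,495.53; Nwosu 302,215.67; Orozco 142,321.65.
Held at cap: Andrade ($73,325); balance $796,725 reallocated over remaining billable hours 4,817.
Redistributed shares: Chaudhri 290,439.92 → $290,450; Nwosu 344,194.46 → $344,200; Orozco 162,090.62 → $162,100.
Rounding difference −$25 applied to Nwosu → $344,175.

Chaudhri: $290,450 · Andrade: $73,325 · Nwosu: $344,175 · Orozco: $162,100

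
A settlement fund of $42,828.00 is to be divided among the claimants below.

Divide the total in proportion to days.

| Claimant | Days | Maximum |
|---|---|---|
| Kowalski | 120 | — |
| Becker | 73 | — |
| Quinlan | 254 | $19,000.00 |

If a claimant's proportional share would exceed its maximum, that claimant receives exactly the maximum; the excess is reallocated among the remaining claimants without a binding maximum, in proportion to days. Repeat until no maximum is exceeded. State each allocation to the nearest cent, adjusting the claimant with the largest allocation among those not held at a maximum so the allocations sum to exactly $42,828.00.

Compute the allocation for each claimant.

Kowalski: $14,815.34 · Becker: $9,012.66 · Quinlan: $19,000.00

Total days = 447.
Unconstrained shares: Kowalski 11,497.4497; Becker 6,994.2819; Quinlan 24,336.2685.
Capped: Quinlan ($19,000.00); remaining pool $23,828.00 reallocated over remaining days 193.
Remaining shares: Kowalski 14,815.3368 → $14,815.34; Becker 9,012.6632 → $9,012.66.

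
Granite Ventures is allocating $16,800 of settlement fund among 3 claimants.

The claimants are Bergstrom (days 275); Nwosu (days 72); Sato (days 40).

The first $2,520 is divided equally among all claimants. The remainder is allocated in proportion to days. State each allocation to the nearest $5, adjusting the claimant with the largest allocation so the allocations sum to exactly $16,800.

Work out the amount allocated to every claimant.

Bergstrom: $10,990 | Nwosu: $3,495 | Sato: $2,315

Equal tier: $2,520 ÷ 3 = $840 apiece.
Remainder $14,280 by days (total 387): Bergstrom 10,147.29 → $10,145; Nwosu 2,656.74 → $2,655; Sato 1,475.97 → $1,475.
Rounding difference +$5 on remainder applied to Bergstrom.
Totals: Bergstrom $840 + $10,150 = $10,990; Nwosu $840 + $2,655 = $3,495; Sato $840 + $1,475 = $2,315.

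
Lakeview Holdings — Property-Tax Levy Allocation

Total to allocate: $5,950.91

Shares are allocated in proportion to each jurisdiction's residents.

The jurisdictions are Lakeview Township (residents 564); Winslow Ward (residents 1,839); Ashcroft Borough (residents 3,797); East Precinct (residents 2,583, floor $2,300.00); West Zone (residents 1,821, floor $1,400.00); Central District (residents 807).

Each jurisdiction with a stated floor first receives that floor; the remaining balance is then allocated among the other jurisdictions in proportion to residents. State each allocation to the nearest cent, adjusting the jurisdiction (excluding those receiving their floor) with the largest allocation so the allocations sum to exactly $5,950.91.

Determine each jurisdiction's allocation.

Minimums first: East Precinct $2,300.00; West Zone $1,400.00. Remaining pool $2,250.91.
Remaining pool split over remaining residents 7,007: Lakeview Township 181.1779 → $181.18; Winslow Ward 590.7555 → $590.76; Ashcroft Borough 1,219.7382 → $1,219.74; Central District 259.2385 → $259.24.
Rounding difference −$0.01 applied to Ashcroft Borough → $1,219.73.

Lakeview Township: $181.18 · Winslow Ward: $590.76 · Ashcroft Borough: $1,219.73 · East Precinct: $2,300.00 · West Zone: $1,400.00 · Central District: $259.24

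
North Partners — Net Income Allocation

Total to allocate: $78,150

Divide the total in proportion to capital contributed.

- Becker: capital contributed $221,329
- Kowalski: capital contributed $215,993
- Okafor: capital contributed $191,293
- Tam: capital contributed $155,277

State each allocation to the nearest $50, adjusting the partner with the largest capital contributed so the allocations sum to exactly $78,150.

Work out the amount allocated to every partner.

Becker: $22,050 | Kowalski: $21,550 | Okafor: $19,050 | Tam: $15,500

Total capital contributed = 221,329 + 215,993 + 191,293 + 155,277 = 783,892.
Proportional shares: Becker 22,065.36; Kowalski 21,533.39; Okafor 19,070.93; Tam 15,480.32.
After rounding ($50): Becker $22,050; Kowalski $21,550; Okafor $19,050; Tam $15,500. Sum = $78,150.
No rounding difference to absorb.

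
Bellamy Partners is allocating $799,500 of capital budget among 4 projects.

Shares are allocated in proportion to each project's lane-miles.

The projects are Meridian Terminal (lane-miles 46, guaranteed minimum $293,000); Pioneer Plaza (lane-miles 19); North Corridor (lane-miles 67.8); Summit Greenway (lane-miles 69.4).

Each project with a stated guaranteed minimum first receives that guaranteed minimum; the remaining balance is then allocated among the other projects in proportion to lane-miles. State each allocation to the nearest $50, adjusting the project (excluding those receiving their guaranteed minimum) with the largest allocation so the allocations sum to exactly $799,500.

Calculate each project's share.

Meridian Terminal: $293,000 | Pioneer Plaza: $61,600 | North Corridor: $219,850 | Summit Greenway: $225,050

Fund the minimums — Meridian Terminal $293,000. Residual $506,500.
Residual split over remaining lane-miles 156.2: Pioneer Plaza 61,610.12 → $61,600; North Corridor 219,850.83 → $219,850; Summit Greenway 225,039.05 → $225,050.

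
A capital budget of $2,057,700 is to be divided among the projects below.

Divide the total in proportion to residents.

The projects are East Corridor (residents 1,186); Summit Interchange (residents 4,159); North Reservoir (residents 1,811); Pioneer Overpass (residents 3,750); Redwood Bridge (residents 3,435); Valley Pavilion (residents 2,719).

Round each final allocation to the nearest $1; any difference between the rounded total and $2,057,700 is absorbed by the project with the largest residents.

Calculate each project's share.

Combined residents = 1,186 + 4,159 + 1,811 + 3,750 + 3,435 + 2,719 = 17,060.
Pro-rata amounts: East Corridor 143,049.95; Summit Interchange 501,639.76; North Reservoir 218,434.62; Pioneer Overpass 452,308.03; Redwood Bridge 414,314.16; Valley Pavilion 327,953.48.
At nearest $1: East Corridor $143,050; Summit Interchange $501,640; North Reservoir $218,435; Pioneer Overpass $452,308; Redwood Bridge $414,314; Valley Pavilion $327,953. Sum = $2,057,700.
Sum already equals the total — no adjustment.

East Corridor: $143,050; Summit Interchange: $501,640; North Reservoir: $218,435; Pioneer Overpass: $452,308; Redwood Bridge: $414,314; Valley Pavilion: $327,953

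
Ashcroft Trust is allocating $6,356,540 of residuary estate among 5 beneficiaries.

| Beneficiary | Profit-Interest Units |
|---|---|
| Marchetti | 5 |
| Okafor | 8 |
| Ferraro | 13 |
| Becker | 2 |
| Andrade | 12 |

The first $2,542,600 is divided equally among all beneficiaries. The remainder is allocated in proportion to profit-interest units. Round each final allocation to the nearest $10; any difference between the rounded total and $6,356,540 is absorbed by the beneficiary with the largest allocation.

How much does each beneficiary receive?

Equal tier: $2,542,600 ÷ 5 = $508,520 apiece.
Remainder $3,813,940 by profit-interest units (total 40): Marchetti 476,742.50 → $476,740; Okafor 762,788.00 → $762,790; Ferraro 1,239,530.50 → $1,239,530; Becker 190,697.00 → $190,700; Andrade 1,144,182.00 → $1,144,180.
Totals: Marchetti $508,520 + $476,740 = $985,260; Okafor $508,520 + $762,790 = $1,271,310; Ferraro $508,520 + $1,239,530 = $1,748,050; Becker $508,520 + $190,700 = $699,220; Andrade $508,520 + $1,144,180 = $1,652,700.

Marchetti: $985,260; Okafor: $1,271,310; Ferraro: $1,748,050; Becker: $699,220; Andrade: $1,652,700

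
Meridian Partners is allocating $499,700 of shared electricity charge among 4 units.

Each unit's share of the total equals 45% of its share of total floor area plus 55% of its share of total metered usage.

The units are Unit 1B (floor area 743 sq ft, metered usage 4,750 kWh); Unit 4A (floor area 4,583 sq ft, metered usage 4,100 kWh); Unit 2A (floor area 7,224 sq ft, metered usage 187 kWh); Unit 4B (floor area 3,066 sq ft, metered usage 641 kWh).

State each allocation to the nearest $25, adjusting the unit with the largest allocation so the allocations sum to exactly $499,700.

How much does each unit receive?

Totals — floor area 15,616, metered usage 9,678.
Blended shares (45% floor area + 55% metered usage): Unit 1B 0.2914; Unit 4A 0.3651; Unit 2A 0.2188; Unit 4B 0.1248.
Proportional shares: Unit 1B 145,589.03; Unit 4A 182,425.06; Unit 2A 109,333.51; Unit 4B 62,352.40.
Rounded to nearest $25: Unit 1B $145,600; Unit 4A $182,425; Unit 2A $109,325; Unit 4B $62,350. Sum = $499,700.
No rounding difference to absorb.

Unit 1B: $145,600 · Unit 4A: $182,425 · Unit 2A: $109,325 · Unit 4B: $62,350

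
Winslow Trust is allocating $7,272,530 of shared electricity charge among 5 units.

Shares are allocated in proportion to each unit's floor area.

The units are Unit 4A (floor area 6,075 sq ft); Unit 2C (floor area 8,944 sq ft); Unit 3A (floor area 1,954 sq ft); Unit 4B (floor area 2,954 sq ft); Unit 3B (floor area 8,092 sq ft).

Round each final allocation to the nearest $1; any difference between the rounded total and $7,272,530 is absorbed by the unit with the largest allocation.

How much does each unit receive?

Combined floor area = 28,019.
Pro-rata amounts: Unit 4A 6,075/28,019 × $7,272,530 = 1,576,809.30; Unit 2C 8,944/28,019 × $7,272,530 = 2,321,478.58; Unit 3A 1,954/28,019 × $7,272,530 = 507,174.55; Unit 4B 2,954/28,019 × $7,272,530 = 766,731.63; Unit 3B 8,092/28,019 × $7,272,530 = 2,100,335.94.
At nearest $1: Unit 4A $1,576,809; Unit 2C $2,321,479; Unit 3A $507,175; Unit 4B $766,732; Unit 3B $2,100,336. Sum = $7,272,531.
Difference $7,272,530 − $7,272,531 = −$1 applied to largest allocation (Unit 2C): Unit 2C becomes $2,321,478.

Unit 4A: $1,576,809; Unit 2C: $2,321,478; Unit 3A: $507,175; Unit 4B: $766,732; Unit 3B: $2,100,336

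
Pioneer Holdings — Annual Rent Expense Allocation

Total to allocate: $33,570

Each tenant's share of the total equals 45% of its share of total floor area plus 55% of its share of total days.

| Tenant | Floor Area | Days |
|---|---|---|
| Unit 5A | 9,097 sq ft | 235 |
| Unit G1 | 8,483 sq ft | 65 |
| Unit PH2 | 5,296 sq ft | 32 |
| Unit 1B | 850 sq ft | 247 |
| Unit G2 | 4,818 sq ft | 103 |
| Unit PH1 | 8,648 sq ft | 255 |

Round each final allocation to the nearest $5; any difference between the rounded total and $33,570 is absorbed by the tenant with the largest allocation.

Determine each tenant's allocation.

Unit 5A: $8,325 | Unit G1: $4,725 | Unit PH2: $2,780 | Unit 1B: $5,210 | Unit G2: $3,985 | Unit PH1: $8,545

Floor area total 37,192; days total 937.
Combined weights (45% floor area + 55% days): Unit 5A 0.2480; Unit G1 0.1408; Unit PH2 0.0829; Unit 1B 0.1553; Unit G2 0.1188; Unit PH1 0.2543.
Pro-rata amounts: Unit 5A 8,325.64; Unit G1 4,726.41; Unit PH2 2,781.67; Unit 1B 5,212.36; Unit G2 3,986.56; Unit PH1 8,537.36.
At nearest $5: Unit 5A $8,325; Unit G1 $4,725; Unit PH2 $2,780; Unit 1B $5,210; Unit G2 $3,985; Unit PH1 $8,535. Sum = $33,560.
Difference $33,570 − $33,560 = +$10 applied to largest allocation (Unit PH1): Unit PH1 becomes $8,545.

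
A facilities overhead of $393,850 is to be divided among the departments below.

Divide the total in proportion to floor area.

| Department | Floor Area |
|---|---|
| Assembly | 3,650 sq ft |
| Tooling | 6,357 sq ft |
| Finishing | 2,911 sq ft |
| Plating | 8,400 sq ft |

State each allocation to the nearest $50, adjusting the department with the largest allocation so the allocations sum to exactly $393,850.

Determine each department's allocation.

Assembly: $67,450 · Tooling: $117,450 · Finishing: $53,800 · Plating: $155,150

Floor area total: 21,318.
Raw shares: Assembly 3,650/21,318 × $393,850 = 67,433.74; Tooling 6,357/21,318 × $393,850 = 117,445.56; Finishing 2,911/21,318 × $393,850 = 53,780.72; Plating 8,400/21,318 × $393,850 = 155,189.98.
At nearest $50: Assembly $67,450; Tooling $117,450; Finishing $53,800; Plating $155,200. Sum = $393,900.
Difference $393,850 − $393,900 = −$50 applied to largest allocation (Plating): Plating becomes $155,150.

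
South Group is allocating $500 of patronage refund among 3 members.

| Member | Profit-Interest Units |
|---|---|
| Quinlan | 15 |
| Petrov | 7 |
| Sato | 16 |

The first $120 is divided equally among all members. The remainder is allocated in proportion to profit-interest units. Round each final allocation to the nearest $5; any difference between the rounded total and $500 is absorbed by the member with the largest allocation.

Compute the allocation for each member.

Quinlan: $190; Petrov: $110; Sato: $200

Equal tier: $120 ÷ 3 = $40 apiece.
Remainder $380 by profit-interest units (total 38): Quinlan 150.00 → $150; Petrov 70.00 → $70; Sato 160.00 → $160.
Totals: Quinlan $40 + $150 = $190; Petrov $40 + $70 = $110; Sato $40 + $160 = $200.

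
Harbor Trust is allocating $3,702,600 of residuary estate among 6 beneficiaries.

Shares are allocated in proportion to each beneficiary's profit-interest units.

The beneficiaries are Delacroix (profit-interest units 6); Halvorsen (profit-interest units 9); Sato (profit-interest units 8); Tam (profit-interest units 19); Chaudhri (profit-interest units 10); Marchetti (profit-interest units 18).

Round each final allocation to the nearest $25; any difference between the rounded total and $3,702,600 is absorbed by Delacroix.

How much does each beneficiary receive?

Total profit-interest units = 70.
Raw shares: Delacroix 6/70 × $3,702,600 = 317,365.71; Halvorsen 9/70 × $3,702,600 = 476,048.57; Sato 8/70 × $3,702,600 = 423,154.29; Tam 19/70 × $3,702,600 = 1,004,991.43; Chaudhri 10/70 × $3,702,600 = 528,942.86; Marchetti 18/70 × $3,702,600 = 952,097.14.
At nearest $25: Delacroix $317,375; Halvorsen $476,050; Sato $423,150; Tam $1,005,000; Chaudhri $528,950; Marchetti $952,100. Sum = $3,702,625.
Difference $3,702,600 − $3,702,625 = −$25 applied to Delacroix: Delacroix becomes $317,350.

Delacroix: $317,350; Halvorsen: $476,050; Sato: $423,150; Tam: $1,005,000; Chaudhri: $528,950; Marchetti: $952,100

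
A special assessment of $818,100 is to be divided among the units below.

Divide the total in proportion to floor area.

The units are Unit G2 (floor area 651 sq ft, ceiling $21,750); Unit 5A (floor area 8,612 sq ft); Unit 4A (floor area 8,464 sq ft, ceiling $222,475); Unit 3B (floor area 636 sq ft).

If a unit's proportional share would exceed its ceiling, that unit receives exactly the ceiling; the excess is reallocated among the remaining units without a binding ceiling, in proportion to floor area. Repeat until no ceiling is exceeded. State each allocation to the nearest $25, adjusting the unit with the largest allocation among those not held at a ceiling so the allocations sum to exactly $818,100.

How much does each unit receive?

Floor area total: 18,363.
Proportional shares (ignoring caps): Unit G2 29,003.06; Unit 5A 383,677.90; Unit 4A 377,084.27; Unit 3B 28,334.78.
Held at cap: Unit G2 ($21,750), Unit 4A ($222,475); remaining pool $573,875 reallocated over remaining floor area 9,248.
Redistributed shares: Unit 5A 534,408.68 → $534,400; Unit 3B 39,466.32 → $39,475.

Unit G2: $21,750 | Unit 5A: $534,400 | Unit 4A: $222,475 | Unit 3B: $39,475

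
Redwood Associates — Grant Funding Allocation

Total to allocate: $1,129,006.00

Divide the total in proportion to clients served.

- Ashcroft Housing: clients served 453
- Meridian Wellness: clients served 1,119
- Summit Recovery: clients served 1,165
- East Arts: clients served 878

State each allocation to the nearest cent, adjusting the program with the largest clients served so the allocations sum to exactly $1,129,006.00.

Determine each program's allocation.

Ashcroft Housing: $141,477.10; Meridian Wellness: $349,476.55; Summit Recovery: $363,842.87; East Arts: $274,209.48

Total clients served = 453 + 1,119 + 1,165 + 878 = 3,615.
Raw shares: Ashcroft Housing 141,477.1004; Meridian Wellness 349,476.5461; Summit Recovery 363,842.8741; East Arts 274,209.4794.
Rounded to nearest cent: Ashcroft Housing $141,477.10; Meridian Wellness $349,476.55; Summit Recovery $363,842.87; East Arts $274,209.48. Sum = $1,129,006.00.
Sum already equals the total — no adjustment.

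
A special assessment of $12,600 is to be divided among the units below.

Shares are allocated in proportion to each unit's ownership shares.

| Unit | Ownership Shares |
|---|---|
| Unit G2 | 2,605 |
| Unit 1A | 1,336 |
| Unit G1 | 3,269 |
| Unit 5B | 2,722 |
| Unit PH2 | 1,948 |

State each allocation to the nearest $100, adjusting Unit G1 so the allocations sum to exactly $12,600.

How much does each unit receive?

Unit G2: $2,800; Unit 1A: $1,400; Unit G1: $3,400; Unit 5B: $2,900; Unit PH2: $2,100

Sum of ownership shares: 11,880.
Proportional shares: Unit G2 2,605/11,880 × $12,600 = 2,762.88; Unit 1A 1,336/11,880 × $12,600 = 1,416.97; Unit G1 3,269/11,880 × $12,600 = 3,467.12; Unit 5B 2,722/11,880 × $12,600 = 2,886.97; Unit PH2 1,948/11,880 × $12,600 = 2,066.06.
At nearest $100: Unit G2 $2,800; Unit 1A $1,400; Unit G1 $3,500; Unit 5B $2,900; Unit PH2 $2,100. Sum = $12,700.
Difference $12,600 − $12,700 = −$100 applied to Unit G1: Unit G1 becomes $3,400.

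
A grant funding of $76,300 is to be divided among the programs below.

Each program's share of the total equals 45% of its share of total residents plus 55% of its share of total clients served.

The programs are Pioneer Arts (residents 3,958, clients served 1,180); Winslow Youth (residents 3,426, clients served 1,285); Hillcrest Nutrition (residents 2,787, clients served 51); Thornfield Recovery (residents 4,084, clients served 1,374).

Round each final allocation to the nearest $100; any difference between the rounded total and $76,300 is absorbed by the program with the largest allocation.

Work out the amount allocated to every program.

Residents total 14,255; clients served total 3,890.
Composite weights (45% residents + 55% clients served): Pioneer Arts 0.2918; Winslow Youth 0.2898; Hillcrest Nutrition 0.0952; Thornfield Recovery 0.3232.
Unrounded shares: Pioneer Arts 22,263.09; Winslow Youth 22,114.44; Hillcrest Nutrition 7,263.03; Thornfield Recovery 24,659.44.
Rounded to nearest $100: Pioneer Arts $22,300; Winslow Youth $22,100; Hillcrest Nutrition $7,300; Thornfield Recovery $24,700. Sum = $76,400.
Difference $76,300 − $76,400 = −$100 applied to largest allocation (Thornfield Recovery): Thornfield Recovery becomes $24,600.

Pioneer Arts: $22,300; Winslow Youth: $22,100; Hillcrest Nutrition: $7,300; Thornfield Recovery: $24,600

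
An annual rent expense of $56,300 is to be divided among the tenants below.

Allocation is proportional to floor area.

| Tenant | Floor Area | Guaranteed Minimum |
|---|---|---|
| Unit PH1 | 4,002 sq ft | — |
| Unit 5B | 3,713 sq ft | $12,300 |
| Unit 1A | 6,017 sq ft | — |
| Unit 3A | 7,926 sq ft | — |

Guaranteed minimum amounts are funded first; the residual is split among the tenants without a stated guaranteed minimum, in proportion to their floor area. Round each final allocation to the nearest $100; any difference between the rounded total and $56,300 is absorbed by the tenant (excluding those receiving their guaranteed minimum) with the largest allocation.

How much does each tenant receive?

Unit PH1: $9,800 | Unit 5B: $12,300 | Unit 1A: $14,800 | Unit 3A: $19,400

Fund the minimums — Unit 5B $12,300. Residual $44,000.
Residual split over remaining floor area 17,945: Unit PH1 9,812.65 → $9,800; Unit 1A 14,753.30 → $14,800; Unit 3A 19,434.05 → $19,400.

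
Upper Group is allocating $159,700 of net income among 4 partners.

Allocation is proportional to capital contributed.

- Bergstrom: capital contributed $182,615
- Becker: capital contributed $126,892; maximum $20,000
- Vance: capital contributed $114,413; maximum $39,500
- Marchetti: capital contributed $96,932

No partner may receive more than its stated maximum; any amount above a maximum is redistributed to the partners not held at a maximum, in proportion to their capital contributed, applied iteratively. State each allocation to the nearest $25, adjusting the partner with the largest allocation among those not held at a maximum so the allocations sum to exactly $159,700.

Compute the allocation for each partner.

Bergstrom: $65,450 | Becker: $20,000 | Vance: $39,500 | Marchetti: $34,750

Sum of capital contributed: 520,852.
Pro-rata shares before constraints: Bergstrom 55,992.14; Becker 38,906.74; Vance 35,080.51; Marchetti 29,720.61.
Cap binds for Becker ($20,000); remaining pool $139,700 reallocated over remaining capital contributed 393,960.
Cap binds for Vance ($39,500); remaining pool $100,200 reallocated over remaining capital contributed 279,547.
Remaining shares: Bergstrom 65,455.98 → $65,450; Marchetti 34,744.02 → $34,750.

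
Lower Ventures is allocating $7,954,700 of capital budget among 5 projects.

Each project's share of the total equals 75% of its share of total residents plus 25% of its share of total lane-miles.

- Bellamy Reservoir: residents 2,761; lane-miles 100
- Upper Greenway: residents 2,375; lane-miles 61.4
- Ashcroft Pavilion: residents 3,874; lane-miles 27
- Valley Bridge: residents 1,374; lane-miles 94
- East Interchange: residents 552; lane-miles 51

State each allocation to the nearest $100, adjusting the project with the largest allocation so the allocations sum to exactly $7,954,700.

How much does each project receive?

Bellamy Reservoir: $2,102,700 · Upper Greenway: $1,661,900 · Ashcroft Pavilion: $2,274,500 · Valley Bridge: $1,310,300 · East Interchange: $605,300

Totals — residents 10,936, lane-miles 333.4.
Blended shares (75% residents + 25% lane-miles): Bellamy Reservoir 0.2643; Upper Greenway 0.2089; Ashcroft Pavilion 0.2859; Valley Bridge 0.1647; East Interchange 0.0761.
Raw shares: Bellamy Reservoir 2,102,719.03; Upper Greenway 1,661,898.09; Ashcroft Pavilion 2,274,472.27; Valley Bridge 1,310,266.12; East Interchange 605,344.49.
After rounding ($100): Bellamy Reservoir $2,102,700; Upper Greenway $1,661,900; Ashcroft Pavilion $2,274,500; Valley Bridge $1,310,300; East Interchange $605,300. Sum = $7,954,700.
Rounded total matches; no reconciliation needed.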